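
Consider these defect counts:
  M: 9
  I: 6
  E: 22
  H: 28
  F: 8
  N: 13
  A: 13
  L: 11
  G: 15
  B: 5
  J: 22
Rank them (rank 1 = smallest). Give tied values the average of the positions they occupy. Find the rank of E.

Sorted (ascending): 5, 6, 8, 9, 11, 13, 13, 15, 22, 22, 28
The 2 values of 13 occupy positions 6–7 → average rank (6+7)/2 = 6.5.
The 2 values of 22 occupy positions 9–10 → average rank (9+10)/2 = 9.5.
E has value 22 → rank 9.5.

9.5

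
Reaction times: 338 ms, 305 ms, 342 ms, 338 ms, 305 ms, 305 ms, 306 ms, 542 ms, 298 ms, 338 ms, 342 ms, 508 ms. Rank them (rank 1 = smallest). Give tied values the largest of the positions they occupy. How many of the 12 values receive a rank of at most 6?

Sorted (ascending): 298, 305, 305, 305, 306, 338, 338, 338, 342, 342, 508, 542
The 3 values of 305 occupy positions 2–4 → each gets rank 4.
The 3 values of 338 occupy positions 6–8 → each gets rank 8.
The 2 values of 342 occupy positions 9–10 → each gets rank 10.
Ranks ≤ 6: {1, 4, 4, 4, 5} → 5 values.

5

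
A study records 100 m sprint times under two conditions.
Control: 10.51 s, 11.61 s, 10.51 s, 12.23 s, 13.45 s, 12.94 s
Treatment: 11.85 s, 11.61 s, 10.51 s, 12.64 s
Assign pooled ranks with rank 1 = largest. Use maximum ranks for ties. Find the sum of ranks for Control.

34

Sorted (descending): 13.45, 12.94, 12.64, 12.23, 11.85, 11.61, 11.61, 10.51, 10.51, 10.51
The 2 values of 11.61 occupy positions 6–7 → each gets rank 7.
The 3 values of 10.51 occupy positions 8–10 → each gets rank 10.
Control values → pooled ranks: 10.51→10, 11.61→7, 10.51→10, 12.23→4, 13.45→1, 12.94→2
Rank sum = 10 + 7 + 10 + 4 + 1 + 2 = 34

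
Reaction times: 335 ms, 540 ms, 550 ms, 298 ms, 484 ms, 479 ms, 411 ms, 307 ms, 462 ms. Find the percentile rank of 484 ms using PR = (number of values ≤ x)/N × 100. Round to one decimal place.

N = 9.
Strictly below 484: 6. Equal to 484: 1.
PR = 7/9 × 100 = 77.8

77.8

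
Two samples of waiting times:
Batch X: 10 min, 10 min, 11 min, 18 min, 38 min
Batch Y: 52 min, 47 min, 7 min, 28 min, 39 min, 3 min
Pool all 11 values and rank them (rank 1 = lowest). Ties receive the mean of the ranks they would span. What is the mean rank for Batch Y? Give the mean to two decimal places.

6.67

Sorted (ascending): 3, 7, 10, 10, 11, 18, 28, 38, 39, 47, 52
The 2 values of 10 occupy positions 3–4 → average rank (3+4)/2 = 3.5.
Batch Y values → pooled ranks: 52→11, 47→10, 7→2, 28→7, 39→9, 3→1
Mean rank = (11 + 10 + 2 + 7 + 9 + 1) / 6 = 6.67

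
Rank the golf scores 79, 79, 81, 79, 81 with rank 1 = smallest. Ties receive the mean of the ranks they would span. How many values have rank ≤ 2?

3

Sorted (ascending): 79, 79, 79, 81, 81
The 3 values of 79 occupy positions 1–3 → average rank 2.
The 2 values of 81 occupy positions 4–5 → average rank (4+5)/2 = 4.5.
Ranks ≤ 2: {2, 2, 2} → 3 values.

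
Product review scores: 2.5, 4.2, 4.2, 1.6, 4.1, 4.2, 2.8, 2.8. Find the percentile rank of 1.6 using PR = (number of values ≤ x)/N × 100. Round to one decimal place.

12.5

N = 8.
Strictly below 1.6: 0. Equal to 1.6: 1.
PR = 1/8 × 100 = 12.5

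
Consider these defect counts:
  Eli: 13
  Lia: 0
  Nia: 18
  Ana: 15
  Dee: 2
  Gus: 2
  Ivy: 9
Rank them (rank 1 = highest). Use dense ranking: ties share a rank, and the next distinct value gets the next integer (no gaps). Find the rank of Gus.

Sorted (descending): 18, 15, 13, 9, 2, 2, 0
The 2 values of 2 share dense rank 5.
Remaining distinct values take the next consecutive integers.
Gus has value 2 → rank 5.

5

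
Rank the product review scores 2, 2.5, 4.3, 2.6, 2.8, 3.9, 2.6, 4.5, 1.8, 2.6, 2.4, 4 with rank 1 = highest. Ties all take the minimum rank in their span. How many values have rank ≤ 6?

8

Sorted (descending): 4.5, 4.3, 4, 3.9, 2.8, 2.6, 2.6, 2.6, 2.5, 2.4, 2, 1.8
The 3 values of 2.6 occupy positions 6–8 → each gets rank 6.
Ranks ≤ 6: {1, 2, 3, 4, 5, 6, 6, 6} → 8 values.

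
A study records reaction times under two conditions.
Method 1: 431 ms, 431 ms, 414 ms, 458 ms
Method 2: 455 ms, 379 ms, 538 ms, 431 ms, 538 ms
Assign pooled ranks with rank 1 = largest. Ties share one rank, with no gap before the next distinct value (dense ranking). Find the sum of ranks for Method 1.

Sorted (descending): 538, 538, 458, 455, 431, 431, 431, 414, 379
The 2 values of 538 share dense rank 1.
The 3 values of 431 share dense rank 4.
Remaining distinct values take the next consecutive integers.
Method 1 values → pooled ranks: 431→4, 431→4, 414→5, 458→2
Rank sum = 4 + 4 + 5 + 2 = 15

15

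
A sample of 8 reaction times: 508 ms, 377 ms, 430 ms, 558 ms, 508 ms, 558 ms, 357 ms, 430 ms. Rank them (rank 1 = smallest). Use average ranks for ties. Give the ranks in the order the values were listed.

Sorted (ascending): 357, 377, 430, 430, 508, 508, 558, 558
The 2 values of 430 occupy positions 3–4 → average rank (3+4)/2 = 3.5.
The 2 values of 508 occupy positions 5–6 → average rank (5+6)/2 = 5.5.
The 2 values of 558 occupy positions 7–8 → average rank (7+8)/2 = 7.5.

5.5, 2, 3.5, 7.5, 5.5, 7.5, 1, 3.5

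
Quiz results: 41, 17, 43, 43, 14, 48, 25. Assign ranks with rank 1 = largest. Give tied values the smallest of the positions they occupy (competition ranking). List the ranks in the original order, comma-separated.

4, 6, 2, 2, 7, 1, 5

Sorted (descending): 48, 43, 43, 41, 25, 17, 14
The 2 values of 43 occupy positions 2–3 → each gets rank 2.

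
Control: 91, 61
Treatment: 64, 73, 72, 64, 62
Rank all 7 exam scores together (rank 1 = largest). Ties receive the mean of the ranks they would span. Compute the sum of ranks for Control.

Sorted (descending): 91, 73, 72, 64, 64, 62, 61
The 2 values of 64 occupy positions 4–5 → average rank (4+5)/2 = 4.5.
Control values → pooled ranks: 91→1, 61→7
Rank sum = 1 + 7 = 8

8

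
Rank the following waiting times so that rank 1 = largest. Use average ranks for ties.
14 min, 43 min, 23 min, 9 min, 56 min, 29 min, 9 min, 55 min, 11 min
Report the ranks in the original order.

6, 3, 5, 8.5, 1, 4, 8.5, 2, 7

Sorted (descending): 56, 55, 43, 29, 23, 14, 11, 9, 9
The 2 values of 9 occupy positions 8–9 → average rank (8+9)/2 = 8.5.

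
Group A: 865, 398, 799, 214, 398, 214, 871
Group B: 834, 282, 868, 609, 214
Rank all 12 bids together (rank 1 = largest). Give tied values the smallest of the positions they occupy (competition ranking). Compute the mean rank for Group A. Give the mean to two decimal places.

6.14

Sorted (descending): 871, 868, 865, 834, 799, 609, 398, 398, 282, 214, 214, 214
The 2 values of 398 occupy positions 7–8 → each gets rank 7.
The 3 values of 214 occupy positions 10–12 → each gets rank 10.
Group A values → pooled ranks: 865→3, 398→7, 799→5, 214→10, 398→7, 214→10, 871→1
Mean rank = (3 + 7 + 5 + 10 + 7 + 10 + 1) / 7 = 6.14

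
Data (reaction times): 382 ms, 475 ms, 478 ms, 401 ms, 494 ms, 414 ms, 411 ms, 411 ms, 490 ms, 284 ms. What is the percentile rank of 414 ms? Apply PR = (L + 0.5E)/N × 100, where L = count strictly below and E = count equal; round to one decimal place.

N = 10.
Strictly below 414: 5. Equal to 414: 1.
PR = (5 + 0.5·1)/10 × 100 = 55.0

55.0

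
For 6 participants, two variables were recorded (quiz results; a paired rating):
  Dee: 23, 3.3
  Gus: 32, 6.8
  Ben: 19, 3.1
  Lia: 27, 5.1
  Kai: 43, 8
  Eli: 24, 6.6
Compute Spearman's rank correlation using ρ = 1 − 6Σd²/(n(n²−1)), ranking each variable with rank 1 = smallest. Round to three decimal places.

0.943

Ranks of variable 1: 2, 5, 1, 4, 6, 3
Ranks of variable 2: 2, 5, 1, 3, 6, 4
d = r₁ − r₂: 0, 0, 0, 1, 0, -1
d²: 0, 0, 0, 1, 0, 1; Σd² = 2
ρ = 1 − 6·2/(6·35) = 1 − 12/210 = 0.943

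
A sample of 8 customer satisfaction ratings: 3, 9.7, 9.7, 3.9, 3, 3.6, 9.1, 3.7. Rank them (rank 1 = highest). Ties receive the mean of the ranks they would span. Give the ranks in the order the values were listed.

Sorted (descending): 9.7, 9.7, 9.1, 3.9, 3.7, 3.6, 3, 3
The 2 values of 9.7 occupy positions 1–2 → average rank (1+2)/2 = 1.5.
The 2 values of 3 occupy positions 7–8 → average rank (7+8)/2 = 7.5.

7.5, 1.5, 1.5, 4, 7.5, 6, 3, 5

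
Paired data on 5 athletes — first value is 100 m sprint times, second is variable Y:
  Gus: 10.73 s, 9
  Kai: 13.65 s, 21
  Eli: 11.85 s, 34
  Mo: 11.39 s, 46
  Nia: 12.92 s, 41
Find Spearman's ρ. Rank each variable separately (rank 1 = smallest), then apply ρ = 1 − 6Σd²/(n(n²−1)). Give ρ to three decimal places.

Ranks of variable 1: 1, 5, 3, 2, 4
Ranks of variable 2: 1, 2, 3, 5, 4
d = r₁ − r₂: 0, 3, 0, -3, 0
d²: 0, 9, 0, 9, 0; Σd² = 18
ρ = 1 − 6·18/(5·24) = 1 − 108/120 = 0.100

0.100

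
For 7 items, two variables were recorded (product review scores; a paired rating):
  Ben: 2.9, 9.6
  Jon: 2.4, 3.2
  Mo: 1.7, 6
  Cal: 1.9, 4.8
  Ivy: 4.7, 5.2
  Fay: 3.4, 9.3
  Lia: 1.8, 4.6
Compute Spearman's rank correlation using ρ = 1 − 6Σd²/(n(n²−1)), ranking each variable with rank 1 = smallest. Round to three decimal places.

Ranks of variable 1: 5, 4, 1, 3, 7, 6, 2
Ranks of variable 2: 7, 1, 5, 3, 4, 6, 2
d = r₁ − r₂: -2, 3, -4, 0, 3, 0, 0
d²: 4, 9, 16, 0, 9, 0, 0; Σd² = 38
ρ = 1 − 6·38/(7·48) = 1 − 228/336 = 0.321

0.321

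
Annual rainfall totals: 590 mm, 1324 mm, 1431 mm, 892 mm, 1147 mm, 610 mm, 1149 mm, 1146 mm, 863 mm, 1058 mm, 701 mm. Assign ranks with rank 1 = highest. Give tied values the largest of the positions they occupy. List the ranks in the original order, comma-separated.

Sorted (descending): 1431, 1324, 1149, 1147, 1146, 1058, 892, 863, 701, 610, 590
No ties — each value takes its position as its rank.

11, 2, 1, 7, 4, 10, 3, 5, 8, 6, 9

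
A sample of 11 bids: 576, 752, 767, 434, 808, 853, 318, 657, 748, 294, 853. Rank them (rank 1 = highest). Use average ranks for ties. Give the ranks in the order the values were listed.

8, 5, 4, 9, 3, 1.5, 10, 7, 6, 11, 1.5

Sorted (descending): 853, 853, 808, 767, 752, 748, 657, 576, 434, 318, 294
The 2 values of 853 occupy positions 1–2 → average rank (1+2)/2 = 1.5.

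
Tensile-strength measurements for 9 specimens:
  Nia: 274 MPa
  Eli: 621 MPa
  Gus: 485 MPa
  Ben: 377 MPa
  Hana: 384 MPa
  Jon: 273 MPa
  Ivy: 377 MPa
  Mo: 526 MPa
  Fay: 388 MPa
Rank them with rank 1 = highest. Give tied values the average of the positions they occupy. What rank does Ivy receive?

Sorted (descending): 621, 526, 485, 388, 384, 377, 377, 274, 273
The 2 values of 377 occupy positions 6–7 → average rank (6+7)/2 = 6.5.
Ivy has value 377 MPa → rank 6.5.

6.5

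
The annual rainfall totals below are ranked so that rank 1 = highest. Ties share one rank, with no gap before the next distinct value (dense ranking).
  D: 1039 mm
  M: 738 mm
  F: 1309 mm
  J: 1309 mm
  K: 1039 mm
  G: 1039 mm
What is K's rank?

2

Sorted (descending): 1309, 1309, 1039, 1039, 1039, 738
The 2 values of 1309 share dense rank 1.
The 3 values of 1039 share dense rank 2.
Remaining distinct values take the next consecutive integers.
K has value 1039 mm → rank 2.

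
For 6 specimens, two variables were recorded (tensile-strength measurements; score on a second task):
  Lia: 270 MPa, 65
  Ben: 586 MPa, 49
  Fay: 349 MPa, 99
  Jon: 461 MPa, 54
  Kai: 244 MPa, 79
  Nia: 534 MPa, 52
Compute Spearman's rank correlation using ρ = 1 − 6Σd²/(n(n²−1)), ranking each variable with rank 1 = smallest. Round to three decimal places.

Ranks of variable 1: 2, 6, 3, 4, 1, 5
Ranks of variable 2: 4, 1, 6, 3, 5, 2
d = r₁ − r₂: -2, 5, -3, 1, -4, 3
d²: 4, 25, 9, 1, 16, 9; Σd² = 64
ρ = 1 − 6·64/(6·35) = 1 − 384/210 = -0.829

-0.829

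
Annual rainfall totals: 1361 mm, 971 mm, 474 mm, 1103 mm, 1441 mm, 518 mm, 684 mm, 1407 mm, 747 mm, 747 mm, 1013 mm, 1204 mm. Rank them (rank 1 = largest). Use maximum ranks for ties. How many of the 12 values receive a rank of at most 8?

Sorted (descending): 1441, 1407, 1361, 1204, 1103, 1013, 971, 747, 747, 684, 518, 474
The 2 values of 747 occupy positions 8–9 → each gets rank 9.
Ranks ≤ 8: {1, 2, 3, 4, 5, 6, 7} → 7 values.

7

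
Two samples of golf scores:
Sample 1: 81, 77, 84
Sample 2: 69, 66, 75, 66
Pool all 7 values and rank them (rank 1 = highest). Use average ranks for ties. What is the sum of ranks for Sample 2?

Sorted (descending): 84, 81, 77, 75, 69, 66, 66
The 2 values of 66 occupy positions 6–7 → average rank (6+7)/2 = 6.5.
Sample 2 values → pooled ranks: 69→5, 66→6.5, 75→4, 66→6.5
Rank sum = 5 + 6.5 + 4 + 6.5 = 22

22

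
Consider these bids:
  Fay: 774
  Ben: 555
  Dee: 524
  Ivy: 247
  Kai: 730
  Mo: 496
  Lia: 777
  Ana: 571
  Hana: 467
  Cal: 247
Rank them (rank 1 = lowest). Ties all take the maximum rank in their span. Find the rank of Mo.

Sorted (ascending): 247, 247, 467, 496, 524, 555, 571, 730, 774, 777
The 2 values of 247 occupy positions 1–2 → each gets rank 2.
Mo has value 496 → rank 4.

4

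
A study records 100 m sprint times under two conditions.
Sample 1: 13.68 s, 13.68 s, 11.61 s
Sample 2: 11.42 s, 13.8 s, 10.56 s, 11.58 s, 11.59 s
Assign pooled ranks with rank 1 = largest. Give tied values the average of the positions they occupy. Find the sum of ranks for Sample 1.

Sorted (descending): 13.8, 13.68, 13.68, 11.61, 11.59, 11.58, 11.42, 10.56
The 2 values of 13.68 occupy positions 2–3 → average rank (2+3)/2 = 2.5.
Sample 1 values → pooled ranks: 13.68→2.5, 13.68→2.5, 11.61→4
Rank sum = 2.5 + 2.5 + 4 = 9

9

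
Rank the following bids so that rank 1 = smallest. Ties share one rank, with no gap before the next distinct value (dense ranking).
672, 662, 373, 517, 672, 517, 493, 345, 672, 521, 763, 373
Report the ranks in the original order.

7, 6, 2, 4, 7, 4, 3, 1, 7, 5, 8, 2

Sorted (ascending): 345, 373, 373, 493, 517, 517, 521, 662, 672, 672, 672, 763
The 2 values of 373 share dense rank 2.
The 2 values of 517 share dense rank 4.
The 3 values of 672 share dense rank 7.
Remaining distinct values take the next consecutive integers.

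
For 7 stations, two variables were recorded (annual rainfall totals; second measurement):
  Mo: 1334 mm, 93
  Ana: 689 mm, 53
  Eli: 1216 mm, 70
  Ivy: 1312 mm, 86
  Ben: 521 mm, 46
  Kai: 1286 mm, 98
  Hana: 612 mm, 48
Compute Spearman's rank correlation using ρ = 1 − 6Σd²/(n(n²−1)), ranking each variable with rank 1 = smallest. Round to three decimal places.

0.893

Ranks of variable 1: 7, 3, 4, 6, 1, 5, 2
Ranks of variable 2: 6, 3, 4, 5, 1, 7, 2
d = r₁ − r₂: 1, 0, 0, 1, 0, -2, 0
d²: 1, 0, 0, 1, 0, 4, 0; Σd² = 6
ρ = 1 − 6·6/(7·48) = 1 − 36/336 = 0.893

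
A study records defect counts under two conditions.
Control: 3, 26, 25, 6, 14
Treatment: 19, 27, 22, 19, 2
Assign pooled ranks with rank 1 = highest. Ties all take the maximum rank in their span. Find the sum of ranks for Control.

29

Sorted (descending): 27, 26, 25, 22, 19, 19, 14, 6, 3, 2
The 2 values of 19 occupy positions 5–6 → each gets rank 6.
Control values → pooled ranks: 3→9, 26→2, 25→3, 6→8, 14→7
Rank sum = 9 + 2 + 3 + 8 + 7 = 29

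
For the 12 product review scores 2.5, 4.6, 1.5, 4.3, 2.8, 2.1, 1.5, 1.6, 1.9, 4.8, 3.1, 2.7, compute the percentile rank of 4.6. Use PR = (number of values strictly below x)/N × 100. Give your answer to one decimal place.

83.3

N = 12.
Strictly below 4.6: 10. Equal to 4.6: 1.
PR = 10/12 × 100 = 83.3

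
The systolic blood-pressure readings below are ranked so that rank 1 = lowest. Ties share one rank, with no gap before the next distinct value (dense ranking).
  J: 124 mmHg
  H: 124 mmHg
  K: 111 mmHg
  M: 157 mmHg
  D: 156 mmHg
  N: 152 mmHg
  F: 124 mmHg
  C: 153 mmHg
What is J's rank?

2

Sorted (ascending): 111, 124, 124, 124, 152, 153, 156, 157
The 3 values of 124 share dense rank 2.
Remaining distinct values take the next consecutive integers.
J has value 124 mmHg → rank 2.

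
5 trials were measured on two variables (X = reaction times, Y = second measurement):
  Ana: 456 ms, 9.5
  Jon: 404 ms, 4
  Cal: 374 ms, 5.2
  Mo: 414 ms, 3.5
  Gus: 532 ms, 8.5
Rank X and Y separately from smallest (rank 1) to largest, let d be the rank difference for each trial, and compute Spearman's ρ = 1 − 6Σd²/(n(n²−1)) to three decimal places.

Ranks of variable 1: 4, 2, 1, 3, 5
Ranks of variable 2: 5, 2, 3, 1, 4
d = r₁ − r₂: -1, 0, -2, 2, 1
d²: 1, 0, 4, 4, 1; Σd² = 10
ρ = 1 − 6·10/(5·24) = 1 − 60/120 = 0.500

0.500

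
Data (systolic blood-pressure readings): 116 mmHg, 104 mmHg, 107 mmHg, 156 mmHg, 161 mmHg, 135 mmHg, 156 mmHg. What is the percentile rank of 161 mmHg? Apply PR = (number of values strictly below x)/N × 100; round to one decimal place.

N = 7.
Strictly below 161: 6. Equal to 161: 1.
PR = 6/7 × 100 = 85.7

85.7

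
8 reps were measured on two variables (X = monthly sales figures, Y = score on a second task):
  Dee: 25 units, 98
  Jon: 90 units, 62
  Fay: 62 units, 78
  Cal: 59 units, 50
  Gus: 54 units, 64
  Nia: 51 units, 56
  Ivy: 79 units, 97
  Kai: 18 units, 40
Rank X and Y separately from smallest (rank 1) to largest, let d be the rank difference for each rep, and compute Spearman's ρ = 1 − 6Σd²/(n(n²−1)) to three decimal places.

0.262

Ranks of variable 1: 2, 8, 6, 5, 4, 3, 7, 1
Ranks of variable 2: 8, 4, 6, 2, 5, 3, 7, 1
d = r₁ − r₂: -6, 4, 0, 3, -1, 0, 0, 0
d²: 36, 16, 0, 9, 1, 0, 0, 0; Σd² = 62
ρ = 1 − 6·62/(8·63) = 1 − 372/504 = 0.262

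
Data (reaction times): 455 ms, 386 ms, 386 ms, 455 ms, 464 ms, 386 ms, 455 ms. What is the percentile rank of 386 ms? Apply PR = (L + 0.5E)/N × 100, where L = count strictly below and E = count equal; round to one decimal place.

N = 7.
Strictly below 386: 0. Equal to 386: 3.
PR = (0 + 0.5·3)/7 × 100 = 21.4

21.4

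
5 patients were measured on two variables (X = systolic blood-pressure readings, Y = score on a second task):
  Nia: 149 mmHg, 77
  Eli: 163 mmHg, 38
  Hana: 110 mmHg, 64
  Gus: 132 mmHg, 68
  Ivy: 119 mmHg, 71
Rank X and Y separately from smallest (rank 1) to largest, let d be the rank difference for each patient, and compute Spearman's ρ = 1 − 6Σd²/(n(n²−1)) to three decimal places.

Ranks of variable 1: 4, 5, 1, 3, 2
Ranks of variable 2: 5, 1, 2, 3, 4
d = r₁ − r₂: -1, 4, -1, 0, -2
d²: 1, 16, 1, 0, 4; Σd² = 22
ρ = 1 − 6·22/(5·24) = 1 − 132/120 = -0.100

-0.100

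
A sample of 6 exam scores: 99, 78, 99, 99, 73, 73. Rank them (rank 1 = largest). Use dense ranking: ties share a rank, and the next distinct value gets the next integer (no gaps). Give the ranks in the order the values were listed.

1, 2, 1, 1, 3, 3

Sorted (descending): 99, 99, 99, 78, 73, 73
The 3 values of 99 share dense rank 1.
The 2 values of 73 share dense rank 3.
Remaining distinct values take the next consecutive integers.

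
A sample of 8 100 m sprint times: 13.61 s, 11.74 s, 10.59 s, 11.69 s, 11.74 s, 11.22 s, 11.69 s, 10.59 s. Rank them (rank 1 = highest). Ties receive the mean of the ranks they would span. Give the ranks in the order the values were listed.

1, 2.5, 7.5, 4.5, 2.5, 6, 4.5, 7.5

Sorted (descending): 13.61, 11.74, 11.74, 11.69, 11.69, 11.22, 10.59, 10.59
The 2 values of 11.74 occupy positions 2–3 → average rank (2+3)/2 = 2.5.
The 2 values of 11.69 occupy positions 4–5 → average rank (4+5)/2 = 4.5.
The 2 values of 10.59 occupy positions 7–8 → average rank (7+8)/2 = 7.5.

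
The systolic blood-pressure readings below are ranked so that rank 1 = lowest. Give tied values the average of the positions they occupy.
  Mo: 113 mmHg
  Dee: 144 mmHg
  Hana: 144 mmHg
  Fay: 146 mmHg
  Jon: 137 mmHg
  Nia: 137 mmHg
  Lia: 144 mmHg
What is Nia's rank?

Sorted (ascending): 113, 137, 137, 144, 144, 144, 146
The 2 values of 137 occupy positions 2–3 → average rank (2+3)/2 = 2.5.
The 3 values of 144 occupy positions 4–6 → average rank 5.
Nia has value 137 mmHg → rank 2.5.

2.5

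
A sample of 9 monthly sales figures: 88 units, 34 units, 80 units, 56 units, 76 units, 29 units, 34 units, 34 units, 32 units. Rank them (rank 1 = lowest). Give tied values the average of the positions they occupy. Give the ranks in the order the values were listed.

Sorted (ascending): 29, 32, 34, 34, 34, 56, 76, 80, 88
The 3 values of 34 occupy positions 3–5 → average rank 4.

9, 4, 8, 6, 7, 1, 4, 4, 2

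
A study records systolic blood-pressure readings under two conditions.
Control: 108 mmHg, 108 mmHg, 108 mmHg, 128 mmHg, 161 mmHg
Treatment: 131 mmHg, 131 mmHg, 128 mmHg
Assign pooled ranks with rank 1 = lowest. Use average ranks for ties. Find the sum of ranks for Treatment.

Sorted (ascending): 108, 108, 108, 128, 128, 131, 131, 161
The 3 values of 108 occupy positions 1–3 → average rank 2.
The 2 values of 128 occupy positions 4–5 → average rank (4+5)/2 = 4.5.
The 2 values of 131 occupy positions 6–7 → average rank (6+7)/2 = 6.5.
Treatment values → pooled ranks: 131→6.5, 131→6.5, 128→4.5
Rank sum = 6.5 + 6.5 + 4.5 = 17.5

17.5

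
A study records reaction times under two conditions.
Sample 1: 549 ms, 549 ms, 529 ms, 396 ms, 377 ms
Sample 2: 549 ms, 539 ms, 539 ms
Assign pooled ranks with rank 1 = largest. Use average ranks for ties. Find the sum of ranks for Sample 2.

Sorted (descending): 549, 549, 549, 539, 539, 529, 396, 377
The 3 values of 549 occupy positions 1–3 → average rank 2.
The 2 values of 539 occupy positions 4–5 → average rank (4+5)/2 = 4.5.
Sample 2 values → pooled ranks: 549→2, 539→4.5, 539→4.5
Rank sum = 2 + 4.5 + 4.5 = 11

11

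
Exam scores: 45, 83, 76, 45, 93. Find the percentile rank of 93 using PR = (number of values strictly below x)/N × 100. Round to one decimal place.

80.0

N = 5.
Strictly below 93: 4. Equal to 93: 1.
PR = 4/5 × 100 = 80.0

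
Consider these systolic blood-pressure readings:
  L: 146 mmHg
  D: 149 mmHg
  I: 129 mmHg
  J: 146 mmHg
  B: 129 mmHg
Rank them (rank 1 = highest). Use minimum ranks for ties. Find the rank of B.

Sorted (descending): 149, 146, 146, 129, 129
The 2 values of 146 occupy positions 2–3 → each gets rank 2.
The 2 values of 129 occupy positions 4–5 → each gets rank 4.
B has value 129 mmHg → rank 4.

4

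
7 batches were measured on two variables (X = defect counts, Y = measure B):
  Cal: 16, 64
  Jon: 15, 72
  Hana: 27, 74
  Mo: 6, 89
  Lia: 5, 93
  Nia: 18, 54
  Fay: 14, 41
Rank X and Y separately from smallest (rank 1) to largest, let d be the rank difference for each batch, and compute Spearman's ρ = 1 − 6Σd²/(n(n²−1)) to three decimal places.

-0.429

Ranks of variable 1: 5, 4, 7, 2, 1, 6, 3
Ranks of variable 2: 3, 4, 5, 6, 7, 2, 1
d = r₁ − r₂: 2, 0, 2, -4, -6, 4, 2
d²: 4, 0, 4, 16, 36, 16, 4; Σd² = 80
ρ = 1 − 6·80/(7·48) = 1 − 480/336 = -0.429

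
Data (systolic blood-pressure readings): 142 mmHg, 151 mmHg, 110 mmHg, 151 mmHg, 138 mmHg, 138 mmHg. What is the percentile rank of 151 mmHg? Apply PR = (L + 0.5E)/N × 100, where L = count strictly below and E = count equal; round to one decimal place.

N = 6.
Strictly below 151: 4. Equal to 151: 2.
PR = (4 + 0.5·2)/6 × 100 = 83.3

83.3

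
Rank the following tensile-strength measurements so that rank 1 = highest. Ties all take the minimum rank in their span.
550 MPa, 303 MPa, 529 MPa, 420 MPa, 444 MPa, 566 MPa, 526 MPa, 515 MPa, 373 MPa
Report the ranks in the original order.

2, 9, 3, 7, 6, 1, 4, 5, 8

Sorted (descending): 566, 550, 529, 526, 515, 444, 420, 373, 303
No ties — each value takes its position as its rank.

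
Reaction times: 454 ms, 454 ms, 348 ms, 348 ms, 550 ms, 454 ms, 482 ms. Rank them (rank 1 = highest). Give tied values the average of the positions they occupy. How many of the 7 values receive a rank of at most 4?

Sorted (descending): 550, 482, 454, 454, 454, 348, 348
The 3 values of 454 occupy positions 3–5 → average rank 4.
The 2 values of 348 occupy positions 6–7 → average rank (6+7)/2 = 6.5.
Ranks ≤ 4: {1, 2, 4, 4, 4} → 5 values.

5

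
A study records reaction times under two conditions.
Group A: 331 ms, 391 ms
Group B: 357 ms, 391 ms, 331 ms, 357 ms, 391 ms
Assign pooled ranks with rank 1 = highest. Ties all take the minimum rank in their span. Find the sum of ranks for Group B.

16

Sorted (descending): 391, 391, 391, 357, 357, 331, 331
The 3 values of 391 occupy positions 1–3 → each gets rank 1.
The 2 values of 357 occupy positions 4–5 → each gets rank 4.
The 2 values of 331 occupy positions 6–7 → each gets rank 6.
Group B values → pooled ranks: 357→4, 391→1, 331→6, 357→4, 391→1
Rank sum = 4 + 1 + 6 + 4 + 1 = 16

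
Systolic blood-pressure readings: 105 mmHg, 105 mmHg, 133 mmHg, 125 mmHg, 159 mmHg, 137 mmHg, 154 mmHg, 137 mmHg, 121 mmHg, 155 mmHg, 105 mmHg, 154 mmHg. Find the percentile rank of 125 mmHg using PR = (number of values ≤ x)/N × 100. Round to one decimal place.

N = 12.
Strictly below 125: 4. Equal to 125: 1.
PR = 5/12 × 100 = 41.7

41.7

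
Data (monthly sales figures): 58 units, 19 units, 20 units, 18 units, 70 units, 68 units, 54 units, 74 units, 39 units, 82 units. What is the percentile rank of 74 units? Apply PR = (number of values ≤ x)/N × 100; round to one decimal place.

N = 10.
Strictly below 74: 8. Equal to 74: 1.
PR = 9/10 × 100 = 90.0

90.0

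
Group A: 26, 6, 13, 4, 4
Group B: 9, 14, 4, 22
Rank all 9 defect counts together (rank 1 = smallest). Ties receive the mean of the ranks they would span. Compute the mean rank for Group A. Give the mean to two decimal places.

4.60

Sorted (ascending): 4, 4, 4, 6, 9, 13, 14, 22, 26
The 3 values of 4 occupy positions 1–3 → average rank 2.
Group A values → pooled ranks: 26→9, 6→4, 13→6, 4→2, 4→2
Mean rank = (9 + 4 + 6 + 2 + 2) / 5 = 4.60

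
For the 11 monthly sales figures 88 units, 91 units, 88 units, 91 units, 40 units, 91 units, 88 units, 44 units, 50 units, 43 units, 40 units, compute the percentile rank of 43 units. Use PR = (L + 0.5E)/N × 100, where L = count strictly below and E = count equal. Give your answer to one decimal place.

N = 11.
Strictly below 43: 2. Equal to 43: 1.
PR = (2 + 0.5·1)/11 × 100 = 22.7

22.7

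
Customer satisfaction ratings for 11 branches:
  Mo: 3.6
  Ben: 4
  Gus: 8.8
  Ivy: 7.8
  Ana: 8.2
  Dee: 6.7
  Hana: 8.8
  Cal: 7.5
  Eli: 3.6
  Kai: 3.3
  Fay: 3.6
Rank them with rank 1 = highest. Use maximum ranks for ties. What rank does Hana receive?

2

Sorted (descending): 8.8, 8.8, 8.2, 7.8, 7.5, 6.7, 4, 3.6, 3.6, 3.6, 3.3
The 2 values of 8.8 occupy positions 1–2 → each gets rank 2.
The 3 values of 3.6 occupy positions 8–10 → each gets rank 10.
Hana has value 8.8 → rank 2.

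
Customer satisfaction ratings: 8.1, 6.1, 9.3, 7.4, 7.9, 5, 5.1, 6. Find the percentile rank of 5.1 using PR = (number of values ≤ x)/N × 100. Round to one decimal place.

N = 8.
Strictly below 5.1: 1. Equal to 5.1: 1.
PR = 2/8 × 100 = 25.0

25.0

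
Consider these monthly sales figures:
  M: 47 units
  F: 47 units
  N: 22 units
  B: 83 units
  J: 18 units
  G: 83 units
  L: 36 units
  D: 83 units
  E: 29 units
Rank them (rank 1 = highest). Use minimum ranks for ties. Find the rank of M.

4

Sorted (descending): 83, 83, 83, 47, 47, 36, 29, 22, 18
The 3 values of 83 occupy positions 1–3 → each gets rank 1.
The 2 values of 47 occupy positions 4–5 → each gets rank 4.
M has value 47 units → rank 4.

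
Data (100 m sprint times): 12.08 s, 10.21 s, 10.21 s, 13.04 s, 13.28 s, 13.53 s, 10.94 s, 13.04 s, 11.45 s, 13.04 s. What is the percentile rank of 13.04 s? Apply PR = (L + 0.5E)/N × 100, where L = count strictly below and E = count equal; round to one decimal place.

65.0

N = 10.
Strictly below 13.04: 5. Equal to 13.04: 3.
PR = (5 + 0.5·3)/10 × 100 = 65.0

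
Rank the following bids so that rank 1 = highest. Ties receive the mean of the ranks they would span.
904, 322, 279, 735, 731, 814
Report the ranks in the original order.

1, 5, 6, 3, 4, 2

Sorted (descending): 904, 814, 735, 731, 322, 279
No ties — each value takes its position as its rank.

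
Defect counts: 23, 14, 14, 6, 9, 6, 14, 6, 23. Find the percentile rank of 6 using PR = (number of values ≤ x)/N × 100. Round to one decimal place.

N = 9.
Strictly below 6: 0. Equal to 6: 3.
PR = 3/9 × 100 = 33.3

33.3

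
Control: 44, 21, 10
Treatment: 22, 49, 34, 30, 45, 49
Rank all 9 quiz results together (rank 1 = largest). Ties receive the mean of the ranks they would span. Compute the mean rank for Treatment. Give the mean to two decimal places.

Sorted (descending): 49, 49, 45, 44, 34, 30, 22, 21, 10
The 2 values of 49 occupy positions 1–2 → average rank (1+2)/2 = 1.5.
Treatment values → pooled ranks: 22→7, 49→1.5, 34→5, 30→6, 45→3, 49→1.5
Mean rank = (7 + 1.5 + 5 + 6 + 3 + 1.5) / 6 = 4.00

4.00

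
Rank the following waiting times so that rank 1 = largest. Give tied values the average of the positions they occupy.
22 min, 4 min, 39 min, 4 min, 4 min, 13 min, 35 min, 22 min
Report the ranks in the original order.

Sorted (descending): 39, 35, 22, 22, 13, 4, 4, 4
The 2 values of 22 occupy positions 3–4 → average rank (3+4)/2 = 3.5.
The 3 values of 4 occupy positions 6–8 → average rank 7.

3.5, 7, 1, 7, 7, 5, 2, 3.5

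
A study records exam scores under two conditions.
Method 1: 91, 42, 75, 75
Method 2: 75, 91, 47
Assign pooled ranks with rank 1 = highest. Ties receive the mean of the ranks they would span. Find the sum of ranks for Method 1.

Sorted (descending): 91, 91, 75, 75, 75, 47, 42
The 2 values of 91 occupy positions 1–2 → average rank (1+2)/2 = 1.5.
The 3 values of 75 occupy positions 3–5 → average rank 4.
Method 1 values → pooled ranks: 91→1.5, 42→7, 75→4, 75→4
Rank sum = 1.5 + 7 + 4 + 4 = 16.5

16.5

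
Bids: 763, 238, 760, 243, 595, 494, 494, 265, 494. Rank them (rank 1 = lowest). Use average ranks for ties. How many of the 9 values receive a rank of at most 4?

Sorted (ascending): 238, 243, 265, 494, 494, 494, 595, 760, 763
The 3 values of 494 occupy positions 4–6 → average rank 5.
Ranks ≤ 4: {1, 2, 3} → 3 values.

3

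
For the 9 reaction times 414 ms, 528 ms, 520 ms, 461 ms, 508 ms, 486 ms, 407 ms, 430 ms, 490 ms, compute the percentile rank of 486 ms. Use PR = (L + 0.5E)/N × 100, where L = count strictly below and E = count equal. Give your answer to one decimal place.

50.0

N = 9.
Strictly below 486: 4. Equal to 486: 1.
PR = (4 + 0.5·1)/9 × 100 = 50.0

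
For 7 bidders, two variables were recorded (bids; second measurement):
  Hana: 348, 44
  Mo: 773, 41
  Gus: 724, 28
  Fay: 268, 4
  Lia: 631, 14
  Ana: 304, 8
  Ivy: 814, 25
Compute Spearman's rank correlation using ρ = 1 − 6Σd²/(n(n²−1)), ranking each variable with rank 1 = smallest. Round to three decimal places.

0.536

Ranks of variable 1: 3, 6, 5, 1, 4, 2, 7
Ranks of variable 2: 7, 6, 5, 1, 3, 2, 4
d = r₁ − r₂: -4, 0, 0, 0, 1, 0, 3
d²: 16, 0, 0, 0, 1, 0, 9; Σd² = 26
ρ = 1 − 6·26/(7·48) = 1 − 156/336 = 0.536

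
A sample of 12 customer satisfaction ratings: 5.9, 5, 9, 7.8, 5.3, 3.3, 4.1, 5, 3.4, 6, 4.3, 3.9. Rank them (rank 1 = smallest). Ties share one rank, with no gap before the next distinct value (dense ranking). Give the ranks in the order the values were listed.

Sorted (ascending): 3.3, 3.4, 3.9, 4.1, 4.3, 5, 5, 5.3, 5.9, 6, 7.8, 9
The 2 values of 5 share dense rank 6.
Remaining distinct values take the next consecutive integers.

8, 6, 11, 10, 7, 1, 4, 6, 2, 9, 5, 3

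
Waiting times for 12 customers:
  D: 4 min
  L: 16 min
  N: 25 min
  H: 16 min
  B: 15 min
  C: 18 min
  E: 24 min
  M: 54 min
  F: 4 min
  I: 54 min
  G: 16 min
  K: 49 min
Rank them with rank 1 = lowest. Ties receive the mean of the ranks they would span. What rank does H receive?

5

Sorted (ascending): 4, 4, 15, 16, 16, 16, 18, 24, 25, 49, 54, 54
The 2 values of 4 occupy positions 1–2 → average rank (1+2)/2 = 1.5.
The 3 values of 16 occupy positions 4–6 → average rank 5.
The 2 values of 54 occupy positions 11–12 → average rank (11+12)/2 = 11.5.
H has value 16 min → rank 5.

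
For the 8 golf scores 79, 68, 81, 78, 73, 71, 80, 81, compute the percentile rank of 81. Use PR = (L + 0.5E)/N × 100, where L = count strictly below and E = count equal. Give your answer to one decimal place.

87.5

N = 8.
Strictly below 81: 6. Equal to 81: 2.
PR = (6 + 0.5·2)/8 × 100 = 87.5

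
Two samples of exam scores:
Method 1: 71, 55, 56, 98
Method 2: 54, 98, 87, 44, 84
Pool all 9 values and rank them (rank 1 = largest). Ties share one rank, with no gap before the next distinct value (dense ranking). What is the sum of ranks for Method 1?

Sorted (descending): 98, 98, 87, 84, 71, 56, 55, 54, 44
The 2 values of 98 share dense rank 1.
Remaining distinct values take the next consecutive integers.
Method 1 values → pooled ranks: 71→4, 55→6, 56→5, 98→1
Rank sum = 4 + 6 + 5 + 1 = 16

16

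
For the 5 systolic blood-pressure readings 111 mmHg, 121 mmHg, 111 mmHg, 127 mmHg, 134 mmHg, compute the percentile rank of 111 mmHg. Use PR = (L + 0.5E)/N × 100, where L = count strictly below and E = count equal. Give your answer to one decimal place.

N = 5.
Strictly below 111: 0. Equal to 111: 2.
PR = (0 + 0.5·2)/5 × 100 = 20.0

20.0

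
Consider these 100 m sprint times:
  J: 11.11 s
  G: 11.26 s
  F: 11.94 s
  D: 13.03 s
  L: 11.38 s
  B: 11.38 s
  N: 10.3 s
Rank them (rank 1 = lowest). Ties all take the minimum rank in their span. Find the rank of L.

Sorted (ascending): 10.3, 11.11, 11.26, 11.38, 11.38, 11.94, 13.03
The 2 values of 11.38 occupy positions 4–5 → each gets rank 4.
L has value 11.38 s → rank 4.

4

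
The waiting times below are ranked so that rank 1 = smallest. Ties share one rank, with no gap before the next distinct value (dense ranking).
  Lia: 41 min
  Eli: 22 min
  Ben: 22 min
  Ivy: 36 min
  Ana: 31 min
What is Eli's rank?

Sorted (ascending): 22, 22, 31, 36, 41
The 2 values of 22 share dense rank 1.
Remaining distinct values take the next consecutive integers.
Eli has value 22 min → rank 1.

1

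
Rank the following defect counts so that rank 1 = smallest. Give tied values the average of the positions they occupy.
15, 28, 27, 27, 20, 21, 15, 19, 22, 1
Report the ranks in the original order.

Sorted (ascending): 1, 15, 15, 19, 20, 21, 22, 27, 27, 28
The 2 values of 15 occupy positions 2–3 → average rank (2+3)/2 = 2.5.
The 2 values of 27 occupy positions 8–9 → average rank (8+9)/2 = 8.5.

2.5, 10, 8.5, 8.5, 5, 6, 2.5, 4, 7, 1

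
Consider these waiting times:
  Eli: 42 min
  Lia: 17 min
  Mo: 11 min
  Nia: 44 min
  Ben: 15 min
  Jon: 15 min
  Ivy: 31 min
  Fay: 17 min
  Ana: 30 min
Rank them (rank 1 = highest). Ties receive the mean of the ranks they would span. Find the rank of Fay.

Sorted (descending): 44, 42, 31, 30, 17, 17, 15, 15, 11
The 2 values of 17 occupy positions 5–6 → average rank (5+6)/2 = 5.5.
The 2 values of 15 occupy positions 7–8 → average rank (7+8)/2 = 7.5.
Fay has value 17 min → rank 5.5.

5.5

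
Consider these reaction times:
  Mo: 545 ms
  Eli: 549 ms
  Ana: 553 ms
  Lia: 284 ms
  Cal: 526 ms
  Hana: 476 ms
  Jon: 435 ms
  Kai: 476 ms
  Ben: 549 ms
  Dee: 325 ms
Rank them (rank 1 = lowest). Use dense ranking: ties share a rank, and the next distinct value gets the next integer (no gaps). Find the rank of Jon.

3

Sorted (ascending): 284, 325, 435, 476, 476, 526, 545, 549, 549, 553
The 2 values of 476 share dense rank 4.
The 2 values of 549 share dense rank 7.
Remaining distinct values take the next consecutive integers.
Jon has value 435 ms → rank 3.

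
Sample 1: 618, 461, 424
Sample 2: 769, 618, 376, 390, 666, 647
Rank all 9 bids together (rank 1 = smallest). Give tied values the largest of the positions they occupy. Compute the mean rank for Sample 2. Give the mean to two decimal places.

5.50

Sorted (ascending): 376, 390, 424, 461, 618, 618, 647, 666, 769
The 2 values of 618 occupy positions 5–6 → each gets rank 6.
Sample 2 values → pooled ranks: 769→9, 618→6, 376→1, 390→2, 666→8, 647→7
Mean rank = (9 + 6 + 1 + 2 + 8 + 7) / 6 = 5.50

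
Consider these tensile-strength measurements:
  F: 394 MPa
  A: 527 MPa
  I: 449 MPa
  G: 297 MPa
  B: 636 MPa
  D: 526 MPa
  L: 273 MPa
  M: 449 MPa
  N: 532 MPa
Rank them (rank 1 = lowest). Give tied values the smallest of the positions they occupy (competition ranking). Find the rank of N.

Sorted (ascending): 273, 297, 394, 449, 449, 526, 527, 532, 636
The 2 values of 449 occupy positions 4–5 → each gets rank 4.
N has value 532 MPa → rank 8.

8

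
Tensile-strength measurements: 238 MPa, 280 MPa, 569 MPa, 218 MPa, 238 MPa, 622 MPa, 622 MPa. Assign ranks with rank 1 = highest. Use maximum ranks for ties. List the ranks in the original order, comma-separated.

6, 4, 3, 7, 6, 2, 2

Sorted (descending): 622, 622, 569, 280, 238, 238, 218
The 2 values of 622 occupy positions 1–2 → each gets rank 2.
The 2 values of 238 occupy positions 5–6 → each gets rank 6.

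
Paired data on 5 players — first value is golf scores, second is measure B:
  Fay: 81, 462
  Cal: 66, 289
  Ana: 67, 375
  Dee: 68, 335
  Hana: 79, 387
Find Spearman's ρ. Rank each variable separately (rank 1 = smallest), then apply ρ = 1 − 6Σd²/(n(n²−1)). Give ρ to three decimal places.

Ranks of variable 1: 5, 1, 2, 3, 4
Ranks of variable 2: 5, 1, 3, 2, 4
d = r₁ − r₂: 0, 0, -1, 1, 0
d²: 0, 0, 1, 1, 0; Σd² = 2
ρ = 1 − 6·2/(5·24) = 1 − 12/120 = 0.900

0.900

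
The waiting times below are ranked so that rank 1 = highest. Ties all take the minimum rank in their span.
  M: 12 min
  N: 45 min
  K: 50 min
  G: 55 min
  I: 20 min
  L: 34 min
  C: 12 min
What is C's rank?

6

Sorted (descending): 55, 50, 45, 34, 20, 12, 12
The 2 values of 12 occupy positions 6–7 → each gets rank 6.
C has value 12 min → rank 6.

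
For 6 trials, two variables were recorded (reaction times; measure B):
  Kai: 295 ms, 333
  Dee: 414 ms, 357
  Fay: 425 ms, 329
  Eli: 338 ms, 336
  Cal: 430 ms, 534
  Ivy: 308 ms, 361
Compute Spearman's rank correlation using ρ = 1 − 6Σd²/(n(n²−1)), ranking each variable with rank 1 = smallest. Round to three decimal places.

Ranks of variable 1: 1, 4, 5, 3, 6, 2
Ranks of variable 2: 2, 4, 1, 3, 6, 5
d = r₁ − r₂: -1, 0, 4, 0, 0, -3
d²: 1, 0, 16, 0, 0, 9; Σd² = 26
ρ = 1 − 6·26/(6·35) = 1 − 156/210 = 0.257

0.257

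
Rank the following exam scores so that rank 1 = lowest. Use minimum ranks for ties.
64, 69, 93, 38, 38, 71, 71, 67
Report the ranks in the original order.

Sorted (ascending): 38, 38, 64, 67, 69, 71, 71, 93
The 2 values of 38 occupy positions 1–2 → each gets rank 1.
The 2 values of 71 occupy positions 6–7 → each gets rank 6.

3, 5, 8, 1, 1, 6, 6, 4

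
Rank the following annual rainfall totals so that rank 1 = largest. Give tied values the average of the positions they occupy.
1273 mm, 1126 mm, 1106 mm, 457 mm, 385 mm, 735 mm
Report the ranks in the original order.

Sorted (descending): 1273, 1126, 1106, 735, 457, 385
No ties — each value takes its position as its rank.

1, 2, 3, 5, 6, 4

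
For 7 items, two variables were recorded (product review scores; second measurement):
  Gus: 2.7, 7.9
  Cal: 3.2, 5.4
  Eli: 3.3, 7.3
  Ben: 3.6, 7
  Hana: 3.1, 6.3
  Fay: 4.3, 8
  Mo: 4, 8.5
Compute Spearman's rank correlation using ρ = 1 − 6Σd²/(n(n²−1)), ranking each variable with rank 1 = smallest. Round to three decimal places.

0.536

Ranks of variable 1: 1, 3, 4, 5, 2, 7, 6
Ranks of variable 2: 5, 1, 4, 3, 2, 6, 7
d = r₁ − r₂: -4, 2, 0, 2, 0, 1, -1
d²: 16, 4, 0, 4, 0, 1, 1; Σd² = 26
ρ = 1 − 6·26/(7·48) = 1 − 156/336 = 0.536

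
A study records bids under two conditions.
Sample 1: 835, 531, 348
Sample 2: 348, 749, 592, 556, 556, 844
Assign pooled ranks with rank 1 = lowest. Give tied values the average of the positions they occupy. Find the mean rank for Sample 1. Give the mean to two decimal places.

4.17

Sorted (ascending): 348, 348, 531, 556, 556, 592, 749, 835, 844
The 2 values of 348 occupy positions 1–2 → average rank (1+2)/2 = 1.5.
The 2 values of 556 occupy positions 4–5 → average rank (4+5)/2 = 4.5.
Sample 1 values → pooled ranks: 835→8, 531→3, 348→1.5
Mean rank = (8 + 3 + 1.5) / 3 = 4.17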